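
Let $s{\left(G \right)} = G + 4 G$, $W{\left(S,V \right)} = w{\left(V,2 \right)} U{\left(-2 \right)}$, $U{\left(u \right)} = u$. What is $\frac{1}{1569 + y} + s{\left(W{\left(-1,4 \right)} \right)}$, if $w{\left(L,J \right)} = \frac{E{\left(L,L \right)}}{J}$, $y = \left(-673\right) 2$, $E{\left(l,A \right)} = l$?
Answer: $- \frac{4459}{223} \approx -19.996$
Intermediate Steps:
$y = -1346$
$w{\left(L,J \right)} = \frac{L}{J}$
$W{\left(S,V \right)} = - V$ ($W{\left(S,V \right)} = \frac{V}{2} \left(-2\right) = - V$)
$s{\left(G \right)} = 5 G$
$\frac{1}{1569 + y} + s{\left(W{\left(-1,4 \right)} \right)} = \frac{1}{1569 - 1346} + 5 \left(\left(-1\right) 4\right) = \frac{1}{223} + 5 \left(-4\right) = \frac{1}{223} - 20 = - \frac{4459}{223}$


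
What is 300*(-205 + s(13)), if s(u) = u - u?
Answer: -61500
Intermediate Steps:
s(u) = 0
300*(-205 + s(13)) = 300*(-205 + 0) = 300*(-205) = -61500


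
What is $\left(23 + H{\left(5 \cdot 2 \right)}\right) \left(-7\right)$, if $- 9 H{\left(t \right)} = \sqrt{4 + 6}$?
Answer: $-161 + \frac{7 \sqrt{10}}{9} \approx -158.54$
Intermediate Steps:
$H{\left(t \right)} = - \frac{\sqrt{10}}{9}$ ($H{\left(t \right)} = - \frac{\sqrt{4 + 6}}{9} = - \frac{\sqrt{10}}{9}$)
$\left(23 + H{\left(5 \cdot 2 \right)}\right) \left(-7\right) = \left(23 - \frac{\sqrt{10}}{9}\right) \left(-7\right) = -161 + \frac{7 \sqrt{10}}{9}$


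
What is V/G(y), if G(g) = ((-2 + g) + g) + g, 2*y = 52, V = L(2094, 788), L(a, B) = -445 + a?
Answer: 1649/76 ≈ 21.697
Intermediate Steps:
V = 1649 (V = -445 + 2094 = 1649)
y = 26 (y = (½)*52 = 26)
G(g) = -2 + 3*g (G(g) = (-2 + 2*g) + g = -2 + 3*g)
V/G(y) = 1649/(-2 + 3*26) = 1649/(-2 + 78) = 1649/76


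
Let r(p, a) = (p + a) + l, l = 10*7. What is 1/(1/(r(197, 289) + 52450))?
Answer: 53006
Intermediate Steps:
l = 70
r(p, a) = 70 + a + p (r(p, a) = (p + a) + 70 = (a + p) + 70 = 70 + a + p)
1/(1/(r(197, 289) + 52450)) = 1/(1/((70 + 289 + 197) + 52450)) = 1/(1/(556 + 52450)) = 1/(1/53006) = 53006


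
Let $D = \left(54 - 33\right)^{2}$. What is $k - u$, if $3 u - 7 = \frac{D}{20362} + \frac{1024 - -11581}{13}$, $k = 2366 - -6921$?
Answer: $\frac{2372150727}{264706} \approx 8961.5$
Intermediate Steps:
$D = 441$ ($D = 21^{2} = 441$)
$k = 9287$ ($k = 2366 + 6921 = 9287$)
$u = \frac{86173895}{264706}$ ($u = \frac{7}{3} + \frac{\frac{441}{20362} + \frac{1024 - -11581}{13}}{3} = \frac{7}{3} + \frac{441 \cdot \frac{1}{20362} + \left(1024 + 11581\right) \frac{1}{13}}{3} = \frac{7}{3} + \frac{\frac{441}{20362} + 12605 \cdot \frac{1}{13}}{3} = \frac{7}{3} + \frac{\frac{441}{20362} + \frac{12605}{13}}{3} = \frac{7}{3} + \frac{1}{3} \cdot \frac{256668743}{264706} = \frac{7}{3} + \frac{256668743}{794118} = \frac{86173895}{264706} \approx 325.55$)
$k - u = 9287 - \frac{86173895}{264706} = \frac{2372150727}{264706}$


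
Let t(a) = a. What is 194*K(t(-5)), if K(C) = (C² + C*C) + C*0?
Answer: 9700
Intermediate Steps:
K(C) = 2*C² (K(C) = (C² + C²) + 0 = 2*C² + 0 = 2*C²)
194*K(t(-5)) = 194*(2*(-5)²) = 194*(2*25) = 194*50 = 9700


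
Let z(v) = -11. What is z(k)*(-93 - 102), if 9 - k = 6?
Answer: 2145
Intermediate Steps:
k = 3 (k = 9 - 1*6 = 9 - 6 = 3)
z(k)*(-93 - 102) = -11*(-93 - 102) = -11*(-195) = 2145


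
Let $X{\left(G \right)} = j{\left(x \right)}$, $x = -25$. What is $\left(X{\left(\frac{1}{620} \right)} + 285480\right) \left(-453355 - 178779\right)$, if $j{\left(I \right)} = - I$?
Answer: $-180477417670$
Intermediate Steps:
$X{\left(G \right)} = 25$ ($X{\left(G \right)} = \left(-1\right) \left(-25\right) = 25$)
$\left(X{\left(\frac{1}{620} \right)} + 285480\right) \left(-453355 - 178779\right) = \left(25 + 285480\right) \left(-453355 - 178779\right) = 285505 \left(-632134\right) = -180477417670$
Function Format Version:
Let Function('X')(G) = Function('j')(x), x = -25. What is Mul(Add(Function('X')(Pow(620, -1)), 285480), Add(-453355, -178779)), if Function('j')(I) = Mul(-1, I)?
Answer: -180477417670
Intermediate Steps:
Function('X')(G) = 25 (Function('X')(G) = Mul(-1, -25) = 25)
Mul(Add(Function('X')(Pow(620, -1)), 285480), Add(-453355, -178779)) = Mul(Add(25, 285480), Add(-453355, -178779)) = Mul(285505, -632134) = -180477417670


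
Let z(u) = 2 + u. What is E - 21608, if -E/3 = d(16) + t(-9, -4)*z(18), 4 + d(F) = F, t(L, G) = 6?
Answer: -22004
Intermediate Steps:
d(F) = -4 + F
E = -396 (E = -3*((-4 + 16) + 6*(2 + 18)) = -3*(12 + 6*20) = -3*(12 + 120) = -3*132 = -396)
E - 21608 = -396 - 21608 = -22004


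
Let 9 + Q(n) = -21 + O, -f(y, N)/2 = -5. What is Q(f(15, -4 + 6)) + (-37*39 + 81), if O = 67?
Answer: -1325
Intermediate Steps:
f(y, N) = 10 (f(y, N) = -2*(-5) = 10)
Q(n) = 37 (Q(n) = -9 + (-21 + 67) = -9 + 46 = 37)
Q(f(15, -4 + 6)) + (-37*39 + 81) = 37 + (-37*39 + 81) = 37 + (-1443 + 81) = 37 - 1362 = -1325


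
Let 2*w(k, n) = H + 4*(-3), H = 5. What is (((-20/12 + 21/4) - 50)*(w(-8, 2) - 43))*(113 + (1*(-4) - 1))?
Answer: 466209/2 ≈ 2.3310e+5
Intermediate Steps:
w(k, n) = -7/2 (w(k, n) = (5 + 4*(-3))/2 = (5 - 12)/2 = (½)*(-7) = -7/2)
(((-20/12 + 21/4) - 50)*(w(-8, 2) - 43))*(113 + (1*(-4) - 1)) = (((-20/12 + 21/4) - 50)*(-7/2 - 43))*(113 + (1*(-4) - 1)) = (((-20*1/12 + 21*(¼)) - 50)*(-93/2))*(113 + (-4 - 1)) = (((-5/3 + 21/4) - 50)*(-93/2))*(113 - 5) = ((43/12 - 50)*(-93/2))*108 = -557/12*(-93/2)*108 = (17267/8)*108 = 466209/2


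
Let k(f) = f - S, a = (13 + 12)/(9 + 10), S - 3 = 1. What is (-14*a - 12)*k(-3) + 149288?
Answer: 2840518/19 ≈ 1.4950e+5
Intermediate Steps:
S = 4 (S = 3 + 1 = 4)
a = 25/19 ≈ 1.3158
k(f) = -4 + f (k(f) = f - 1*4 = f - 4 = -4 + f)
(-14*a - 12)*k(-3) + 149288 = (-14*25/19 - 12)*(-4 - 3) + 149288 = (-350/19 - 12)*(-7) + 149288 = -578/19*(-7) + 149288 = 4046/19 + 149288 = 2840518/19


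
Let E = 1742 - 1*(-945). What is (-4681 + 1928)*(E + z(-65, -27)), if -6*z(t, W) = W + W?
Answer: -7422088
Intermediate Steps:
E = 2687 (E = 1742 + 945 = 2687)
z(t, W) = -W/3 (z(t, W) = -(W + W)/6 = -W/3)
(-4681 + 1928)*(E + z(-65, -27)) = (-4681 + 1928)*(2687 - ⅓*(-27)) = -2753*(2687 + 9) = -2753*2696 = -7422088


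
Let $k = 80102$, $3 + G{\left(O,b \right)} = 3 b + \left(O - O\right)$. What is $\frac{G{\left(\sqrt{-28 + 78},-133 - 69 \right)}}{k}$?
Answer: $- \frac{609}{80102} \approx -0.0076028$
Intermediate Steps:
$G{\left(O,b \right)} = -3 + 3 b$ ($G{\left(O,b \right)} = -3 + \left(3 b + \left(O - O\right)\right) = -3 + \left(3 b + 0\right) = -3 + 3 b$)
$\frac{G{\left(\sqrt{-28 + 78},-133 - 69 \right)}}{k} = \frac{-3 + 3 \left(-133 - 69\right)}{80102} = \left(-3 + 3 \left(-202\right)\right) \frac{1}{80102} = \left(-3 - 606\right) \frac{1}{80102} = \left(-609\right) \frac{1}{80102} = - \frac{609}{80102}$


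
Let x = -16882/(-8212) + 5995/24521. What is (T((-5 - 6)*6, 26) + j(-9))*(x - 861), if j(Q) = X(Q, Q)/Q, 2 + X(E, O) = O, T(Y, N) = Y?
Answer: 5600470331885/100683226 ≈ 55625.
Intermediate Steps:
X(E, O) = -2 + O
x = 231597231/100683226 (x = -16882*(-1/8212) + 5995*(1/24521) = 8441/4106 + 5995/24521 = 231597231/100683226 ≈ 2.3003)
j(Q) = (-2 + Q)/Q
(T((-5 - 6)*6, 26) + j(-9))*(x - 861) = ((-5 - 6)*6 + (-2 - 9)/(-9))*(231597231/100683226 - 861) = (-11*6 - ⅑*(-11))*(-86456660355/100683226) = (-66 + 11/9)*(-86456660355/100683226) = -583/9*(-86456660355/100683226) = 5600470331885/100683226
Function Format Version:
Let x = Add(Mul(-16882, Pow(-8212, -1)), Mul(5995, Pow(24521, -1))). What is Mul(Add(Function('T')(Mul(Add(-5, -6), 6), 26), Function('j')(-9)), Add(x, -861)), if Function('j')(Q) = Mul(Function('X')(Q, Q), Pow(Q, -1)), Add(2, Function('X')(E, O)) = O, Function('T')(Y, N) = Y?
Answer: Rational(5600470331885, 100683226) ≈ 55625.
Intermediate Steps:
Function('X')(E, O) = Add(-2, O)
x = Rational(231597231, 100683226) (x = Add(Mul(-16882, Rational(-1, 8212)), Mul(5995, Rational(1, 24521))) = Add(Rational(8441, 4106), Rational(5995, 24521)) = Rational(231597231, 100683226) ≈ 2.3003)
Function('j')(Q) = Mul(Pow(Q, -1), Add(-2, Q)) (Function('j')(Q) = Mul(Add(-2, Q), Pow(Q, -1)) = Mul(Pow(Q, -1), Add(-2, Q)))
Mul(Add(Function('T')(Mul(Add(-5, -6), 6), 26), Function('j')(-9)), Add(x, -861)) = Mul(Add(Mul(Add(-5, -6), 6), Mul(Pow(-9, -1), Add(-2, -9))), Add(Rational(231597231, 100683226), -861)) = Mul(Add(Mul(-11, 6), Mul(Rational(-1, 9), -11)), Rational(-86456660355, 100683226)) = Mul(Add(-66, Rational(11, 9)), Rational(-86456660355, 100683226)) = Mul(Rational(-583, 9), Rational(-86456660355, 100683226)) = Rational(5600470331885, 100683226)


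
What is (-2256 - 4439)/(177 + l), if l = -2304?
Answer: 6695/2127 ≈ 3.1476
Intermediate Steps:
(-2256 - 4439)/(177 + l) = (-2256 - 4439)/(177 - 2304) = -6695/(-2127) = -6695*(-1/2127) = 6695/2127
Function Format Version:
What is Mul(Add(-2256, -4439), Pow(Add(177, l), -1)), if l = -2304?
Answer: Rational(6695, 2127) ≈ 3.1476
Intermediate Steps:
Mul(Add(-2256, -4439), Pow(Add(177, l), -1)) = Mul(Add(-2256, -4439), Pow(Add(177, -2304), -1)) = Mul(-6695, Pow(-2127, -1)) = Mul(-6695, Rational(-1, 2127)) = Rational(6695, 2127)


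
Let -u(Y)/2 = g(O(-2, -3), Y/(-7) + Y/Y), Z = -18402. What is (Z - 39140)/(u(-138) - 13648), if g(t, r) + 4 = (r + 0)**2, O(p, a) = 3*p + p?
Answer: 1409779/355205 ≈ 3.9689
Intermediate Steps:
O(p, a) = 4*p
g(t, r) = -4 + r**2 (g(t, r) = -4 + (r + 0)**2 = -4 + r**2)
u(Y) = 8 - 2*(1 - Y/7)**2 (u(Y) = -2*(-4 + (Y/(-7) + Y/Y)**2) = -2*(-4 + (Y*(-1/7) + 1)**2) = -2*(-4 + (-Y/7 + 1)**2) = -2*(-4 + (1 - Y/7)**2) = 8 - 2*(1 - Y/7)**2)
(Z - 39140)/(u(-138) - 13648) = (-18402 - 39140)/((8 - 2*(-7 - 138)**2/49) - 13648) = -57542/((8 - 2/49*(-145)**2) - 13648) = -57542/((8 - 2/49*21025) - 13648) = -57542/((8 - 42050/49) - 13648) = -57542/(-41658/49 - 13648) = -57542/(-710410/49) = -57542*(-49/710410) = 1409779/355205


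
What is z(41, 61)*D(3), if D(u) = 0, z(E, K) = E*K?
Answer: 0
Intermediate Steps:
z(41, 61)*D(3) = (41*61)*0 = 2501*0 = 0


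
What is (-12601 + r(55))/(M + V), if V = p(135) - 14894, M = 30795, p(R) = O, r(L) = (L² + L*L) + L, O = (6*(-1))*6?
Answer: -6496/15865 ≈ -0.40945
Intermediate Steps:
O = -36 (O = -6*6 = -36)
r(L) = L + 2*L² (r(L) = (L² + L²) + L = 2*L² + L = L + 2*L²)
p(R) = -36
V = -14930 (V = -36 - 14894 = -14930)
(-12601 + r(55))/(M + V) = (-12601 + 55*(1 + 2*55))/(30795 - 14930) = (-12601 + 55*(1 + 110))/15865 = (-12601 + 55*111)*(1/15865) = (-12601 + 6105)*(1/15865) = -6496*1/15865 = -6496/15865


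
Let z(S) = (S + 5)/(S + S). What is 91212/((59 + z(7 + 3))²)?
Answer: 1459392/57121 ≈ 25.549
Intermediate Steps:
z(S) = (5 + S)/(2*S) (z(S) = (5 + S)/((2*S)) = (5 + S)*(1/(2*S)) = (5 + S)/(2*S))
91212/((59 + z(7 + 3))²) = 91212/((59 + (5 + (7 + 3))/(2*(7 + 3)))²) = 91212/((59 + (½)*(5 + 10)/10)²) = 91212/((59 + (½)*(⅒)*15)²) = 91212/((59 + ¾)²) = 91212/((239/4)²) = 91212/(57121/16) = 91212*(16/57121) = 1459392/57121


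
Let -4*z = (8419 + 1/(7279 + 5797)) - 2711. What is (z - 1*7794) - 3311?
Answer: -655473729/52304 ≈ -12532.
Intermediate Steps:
z = -74637809/52304 (z = -((8419 + 1/(7279 + 5797)) - 2711)/4 = -((8419 + 1/13076) - 2711)/4 = -(110086845/13076 - 2711)/4 = -¼*74637809/13076 = -74637809/52304 ≈ -1427.0)
(z - 1*7794) - 3311 = (-74637809/52304 - 1*7794) - 3311 = (-74637809/52304 - 7794) - 3311 = -482295185/52304 - 3311 = -655473729/52304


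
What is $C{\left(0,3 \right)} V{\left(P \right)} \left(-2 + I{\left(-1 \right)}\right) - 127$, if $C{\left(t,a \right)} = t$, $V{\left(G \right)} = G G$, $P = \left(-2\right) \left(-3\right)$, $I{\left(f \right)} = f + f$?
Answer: $-127$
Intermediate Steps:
$I{\left(f \right)} = 2 f$
$P = 6$
$V{\left(G \right)} = G^{2}$
$C{\left(0,3 \right)} V{\left(P \right)} \left(-2 + I{\left(-1 \right)}\right) - 127 = 0 \cdot 6^{2} \left(-2 + 2 \left(-1\right)\right) - 127 = 0 \cdot 36 \left(-2 - 2\right) - 127 = 0 \cdot 36 \left(-4\right) - 127 = 0 \left(-144\right) - 127 = 0 - 127 = -127$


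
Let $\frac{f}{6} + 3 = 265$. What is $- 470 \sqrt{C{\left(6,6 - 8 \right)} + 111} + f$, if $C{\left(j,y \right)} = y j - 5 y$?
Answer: $1572 - 470 \sqrt{109} \approx -3334.9$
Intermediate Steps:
$C{\left(j,y \right)} = - 5 y + j y$ ($C{\left(j,y \right)} = j y - 5 y = - 5 y + j y$)
$f = 1572$ ($f = -18 + 6 \cdot 265 = -18 + 1590 = 1572$)
$- 470 \sqrt{C{\left(6,6 - 8 \right)} + 111} + f = - 470 \sqrt{\left(6 - 8\right) \left(-5 + 6\right) + 111} + 1572 = - 470 \sqrt{\left(6 - 8\right) 1 + 111} + 1572 = - 470 \sqrt{\left(-2\right) 1 + 111} + 1572 = - 470 \sqrt{-2 + 111} + 1572 = - 470 \sqrt{109} + 1572 = 1572 - 470 \sqrt{109}$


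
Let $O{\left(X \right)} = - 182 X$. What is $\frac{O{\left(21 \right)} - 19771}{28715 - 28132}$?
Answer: $- \frac{23593}{583} \approx -40.468$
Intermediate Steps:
$\frac{O{\left(21 \right)} - 19771}{28715 - 28132} = \frac{\left(-182\right) 21 - 19771}{28715 - 28132} = \frac{-3822 - 19771}{583} = \left(-23593\right) \frac{1}{583} = - \frac{23593}{583}$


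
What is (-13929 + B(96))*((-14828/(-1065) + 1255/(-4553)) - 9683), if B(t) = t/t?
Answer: 653030424306928/4848945 ≈ 1.3467e+8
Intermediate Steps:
B(t) = 1
(-13929 + B(96))*((-14828/(-1065) + 1255/(-4553)) - 9683) = (-13929 + 1)*((-14828/(-1065) + 1255/(-4553)) - 9683) = -13928*((-14828*(-1/1065) + 1255*(-1/4553)) - 9683) = -13928*((14828/1065 - 1255/4553) - 9683) = -13928*(66175309/4848945 - 9683) = -13928*(-46886159126/4848945) = 653030424306928/4848945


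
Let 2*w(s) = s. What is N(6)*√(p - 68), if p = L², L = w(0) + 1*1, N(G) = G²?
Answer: 36*I*√67 ≈ 294.67*I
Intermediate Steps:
w(s) = s/2
L = 1 (L = (½)*0 + 1*1 = 0 + 1 = 1)
p = 1 (p = 1² = 1)
N(6)*√(p - 68) = 6²*√(1 - 68) = 36*√(-67) = 36*(I*√67) = 36*I*√67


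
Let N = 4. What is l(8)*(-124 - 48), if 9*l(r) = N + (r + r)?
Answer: -3440/9 ≈ -382.22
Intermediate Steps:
l(r) = 4/9 + 2*r/9 (l(r) = (4 + (r + r))/9 = (4 + 2*r)/9 = 4/9 + 2*r/9)
l(8)*(-124 - 48) = (4/9 + (2/9)*8)*(-124 - 48) = (4/9 + 16/9)*(-172) = (20/9)*(-172) = -3440/9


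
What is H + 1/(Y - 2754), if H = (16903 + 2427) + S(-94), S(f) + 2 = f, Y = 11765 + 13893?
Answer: 440535537/22904 ≈ 19234.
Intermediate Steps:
Y = 25658
S(f) = -2 + f
H = 19234 (H = (16903 + 2427) + (-2 - 94) = 19330 - 96 = 19234)
H + 1/(Y - 2754) = 19234 + 1/(25658 - 2754) = 19234 + 1/22904 = 440535537/22904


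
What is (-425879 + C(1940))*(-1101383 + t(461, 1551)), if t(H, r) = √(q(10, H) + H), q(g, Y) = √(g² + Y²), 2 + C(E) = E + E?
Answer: 464784727383 - 422001*√(461 + √212621) ≈ 4.6477e+11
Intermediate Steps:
C(E) = -2 + 2*E (C(E) = -2 + (E + E) = -2 + 2*E)
q(g, Y) = √(Y² + g²)
t(H, r) = √(H + √(100 + H²)) (t(H, r) = √(√(H² + 10²) + H) = √(√(H² + 100) + H) = √(√(100 + H²) + H) = √(H + √(100 + H²)))
(-425879 + C(1940))*(-1101383 + t(461, 1551)) = (-425879 + (-2 + 2*1940))*(-1101383 + √(461 + √(100 + 461²))) = (-425879 + (-2 + 3880))*(-1101383 + √(461 + √(100 + 212521))) = (-425879 + 3878)*(-1101383 + √(461 + √212621)) = -422001*(-1101383 + √(461 + √212621)) = 464784727383 - 422001*√(461 + √212621)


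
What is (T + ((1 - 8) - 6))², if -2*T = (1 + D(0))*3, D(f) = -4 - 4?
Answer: 25/4 ≈ 6.2500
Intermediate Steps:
D(f) = -8
T = 21/2 (T = -(1 - 8)*3/2 = -(-7)*3/2 = -½*(-21) = 21/2 ≈ 10.500)
(T + ((1 - 8) - 6))² = (21/2 + ((1 - 8) - 6))² = (21/2 + (-7 - 6))² = (21/2 - 13)² = (-5/2)² = 25/4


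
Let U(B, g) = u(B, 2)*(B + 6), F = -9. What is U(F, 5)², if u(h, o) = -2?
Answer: 36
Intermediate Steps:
U(B, g) = -12 - 2*B (U(B, g) = -2*(B + 6) = -2*(6 + B) = -12 - 2*B)
U(F, 5)² = (-12 - 2*(-9))² = (-12 + 18)² = 6² = 36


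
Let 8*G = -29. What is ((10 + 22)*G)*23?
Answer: -2668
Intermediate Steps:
G = -29/8 (G = (1/8)*(-29) = -29/8 ≈ -3.6250)
((10 + 22)*G)*23 = ((10 + 22)*(-29/8))*23 = (32*(-29/8))*23 = -116*23 = -2668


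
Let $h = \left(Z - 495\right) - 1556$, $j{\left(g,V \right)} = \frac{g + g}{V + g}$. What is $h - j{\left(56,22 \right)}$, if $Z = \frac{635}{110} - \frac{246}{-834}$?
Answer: $- \frac{244053965}{119262} \approx -2046.4$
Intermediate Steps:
$Z = \frac{18555}{3058}$ ($Z = 635 \cdot \frac{1}{110} - - \frac{41}{139} = \frac{127}{22} + \frac{41}{139} = \frac{18555}{3058} \approx 6.0677$)
$j{\left(g,V \right)} = \frac{2 g}{V + g}$
$h = - \frac{6253403}{3058}$ ($h = \left(\frac{18555}{3058} - 495\right) - 1556 = - \frac{1495155}{3058} - 1556 = - \frac{6253403}{3058} \approx -2044.9$)
$h - j{\left(56,22 \right)} = - \frac{6253403}{3058} - 2 \cdot 56 \frac{1}{22 + 56} = - \frac{6253403}{3058} - 2 \cdot 56 \cdot \frac{1}{78} = - \frac{6253403}{3058} - \frac{56}{39} = - \frac{244053965}{119262}$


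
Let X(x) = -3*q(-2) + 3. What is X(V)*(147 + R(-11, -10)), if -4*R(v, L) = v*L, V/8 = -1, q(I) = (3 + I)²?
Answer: 0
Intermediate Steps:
V = -8 (V = 8*(-1) = -8)
R(v, L) = -L*v/4 (R(v, L) = -v*L/4 = -L*v/4)
X(x) = 0 (X(x) = -3*(3 - 2)² + 3 = -3*1² + 3 = -3*1 + 3 = -3 + 3 = 0)
X(V)*(147 + R(-11, -10)) = 0*(147 - ¼*(-10)*(-11)) = 0*(147 - 55/2) = 0*(239/2) = 0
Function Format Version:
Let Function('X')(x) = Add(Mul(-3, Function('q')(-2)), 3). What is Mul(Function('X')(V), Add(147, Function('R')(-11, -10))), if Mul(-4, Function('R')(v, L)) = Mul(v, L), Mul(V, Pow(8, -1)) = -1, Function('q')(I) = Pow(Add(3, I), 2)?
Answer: 0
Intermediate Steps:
V = -8 (V = Mul(8, -1) = -8)
Function('R')(v, L) = Mul(Rational(-1, 4), L, v) (Function('R')(v, L) = Mul(Rational(-1, 4), Mul(v, L)) = Mul(Rational(-1, 4), Mul(L, v)) = Mul(Rational(-1, 4), L, v))
Function('X')(x) = 0 (Function('X')(x) = Add(Mul(-3, Pow(Add(3, -2), 2)), 3) = Add(Mul(-3, Pow(1, 2)), 3) = Add(Mul(-3, 1), 3) = Add(-3, 3) = 0)
Mul(Function('X')(V), Add(147, Function('R')(-11, -10))) = Mul(0, Add(147, Mul(Rational(-1, 4), -10, -11))) = Mul(0, Add(147, Rational(-55, 2))) = Mul(0, Rational(239, 2)) = 0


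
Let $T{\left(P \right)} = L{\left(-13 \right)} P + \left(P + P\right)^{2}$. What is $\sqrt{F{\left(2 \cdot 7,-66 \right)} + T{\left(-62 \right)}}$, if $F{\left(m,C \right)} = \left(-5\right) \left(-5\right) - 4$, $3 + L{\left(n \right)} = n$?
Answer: $3 \sqrt{1821} \approx 128.02$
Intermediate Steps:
$L{\left(n \right)} = -3 + n$
$F{\left(m,C \right)} = 21$ ($F{\left(m,C \right)} = 25 - 4 = 21$)
$T{\left(P \right)} = - 16 P + 4 P^{2}$ ($T{\left(P \right)} = \left(-3 - 13\right) P + \left(P + P\right)^{2} = - 16 P + \left(2 P\right)^{2} = - 16 P + 4 P^{2}$)
$\sqrt{F{\left(2 \cdot 7,-66 \right)} + T{\left(-62 \right)}} = \sqrt{21 + 4 \left(-62\right) \left(-4 - 62\right)} = \sqrt{21 + 4 \left(-62\right) \left(-66\right)} = \sqrt{21 + 16368} = \sqrt{16389} = 3 \sqrt{1821}$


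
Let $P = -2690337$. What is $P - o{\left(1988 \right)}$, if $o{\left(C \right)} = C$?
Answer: $-2692325$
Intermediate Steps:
$P - o{\left(1988 \right)} = -2690337 - 1988 = -2692325$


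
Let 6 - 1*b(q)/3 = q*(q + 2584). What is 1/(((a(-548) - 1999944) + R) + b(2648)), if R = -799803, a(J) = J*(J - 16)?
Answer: -1/44053665 ≈ -2.2700e-8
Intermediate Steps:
a(J) = J*(-16 + J)
b(q) = 18 - 3*q*(2584 + q) (b(q) = 18 - 3*q*(q + 2584) = 18 - 3*q*(2584 + q))
1/(((a(-548) - 1999944) + R) + b(2648)) = 1/(((-548*(-16 - 548) - 1999944) - 799803) + (18 - 7752*2648 - 3*2648²)) = 1/(((-548*(-564) - 1999944) - 799803) + (18 - 20527296 - 3*7011904)) = 1/(((309072 - 1999944) - 799803) + (18 - 20527296 - 21035712)) = 1/((-1690872 - 799803) - 41562990) = 1/(-2490675 - 41562990) = 1/(-44053665) = -1/44053665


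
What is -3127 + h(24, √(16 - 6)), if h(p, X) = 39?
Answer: -3088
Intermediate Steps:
-3127 + h(24, √(16 - 6)) = -3127 + 39 = -3088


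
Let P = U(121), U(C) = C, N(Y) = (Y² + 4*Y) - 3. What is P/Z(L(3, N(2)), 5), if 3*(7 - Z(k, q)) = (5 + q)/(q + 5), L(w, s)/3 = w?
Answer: 363/20 ≈ 18.150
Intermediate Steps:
N(Y) = -3 + Y² + 4*Y
L(w, s) = 3*w
Z(k, q) = 20/3 (Z(k, q) = 7 - (5 + q)/(3*(q + 5)) = 7 - (5 + q)/(3*(5 + q)) = 7 - ⅓*1 = 7 - ⅓ = 20/3)
P = 121
P/Z(L(3, N(2)), 5) = 121/(20/3) = (3/20)*121 = 363/20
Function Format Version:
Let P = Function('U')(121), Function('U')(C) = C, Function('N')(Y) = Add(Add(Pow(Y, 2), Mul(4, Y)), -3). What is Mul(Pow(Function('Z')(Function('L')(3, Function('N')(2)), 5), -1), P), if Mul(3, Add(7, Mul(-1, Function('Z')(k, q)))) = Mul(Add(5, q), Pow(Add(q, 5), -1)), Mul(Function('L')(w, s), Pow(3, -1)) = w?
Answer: Rational(363, 20) ≈ 18.150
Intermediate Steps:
Function('N')(Y) = Add(-3, Pow(Y, 2), Mul(4, Y))
Function('L')(w, s) = Mul(3, w)
Function('Z')(k, q) = Rational(20, 3) (Function('Z')(k, q) = Add(7, Mul(Rational(-1, 3), Mul(Add(5, q), Pow(Add(q, 5), -1)))) = Add(7, Mul(Rational(-1, 3), Mul(Add(5, q), Pow(Add(5, q), -1)))) = Add(7, Mul(Rational(-1, 3), 1)) = Add(7, Rational(-1, 3)) = Rational(20, 3))
P = 121
Mul(Pow(Function('Z')(Function('L')(3, Function('N')(2)), 5), -1), P) = Mul(Pow(Rational(20, 3), -1), 121) = Mul(Rational(3, 20), 121) = Rational(363, 20)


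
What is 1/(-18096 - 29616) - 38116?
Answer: -1818590593/47712 ≈ -38116.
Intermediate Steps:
1/(-18096 - 29616) - 38116 = 1/(-47712) - 38116 = -1/47712 - 38116 = -1818590593/47712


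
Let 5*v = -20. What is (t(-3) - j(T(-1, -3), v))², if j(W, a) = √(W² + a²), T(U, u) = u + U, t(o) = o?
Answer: 41 + 24*√2 ≈ 74.941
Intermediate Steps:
v = -4 (v = (⅕)*(-20) = -4)
T(U, u) = U + u
(t(-3) - j(T(-1, -3), v))² = (-3 - √((-1 - 3)² + (-4)²))² = (-3 - √((-4)² + 16))² = (-3 - √(16 + 16))² = (-3 - √32)² = (-3 - 4*√2)²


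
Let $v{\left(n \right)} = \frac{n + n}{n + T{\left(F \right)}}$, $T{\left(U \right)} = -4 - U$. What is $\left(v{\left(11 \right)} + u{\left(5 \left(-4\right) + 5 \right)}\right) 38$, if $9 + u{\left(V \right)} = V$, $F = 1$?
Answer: $- \frac{2318}{3} \approx -772.67$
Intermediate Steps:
$u{\left(V \right)} = -9 + V$
$v{\left(n \right)} = \frac{2 n}{-5 + n}$ ($v{\left(n \right)} = \frac{n + n}{n - 5} = \frac{2 n}{n - 5} = \frac{2 n}{-5 + n}$)
$\left(v{\left(11 \right)} + u{\left(5 \left(-4\right) + 5 \right)}\right) 38 = \left(2 \cdot 11 \frac{1}{-5 + 11} + \left(-9 + \left(5 \left(-4\right) + 5\right)\right)\right) 38 = \left(2 \cdot 11 \cdot \frac{1}{6} + \left(-9 + \left(-20 + 5\right)\right)\right) 38 = \left(2 \cdot 11 \cdot \frac{1}{6} - 24\right) 38 = \left(\frac{11}{3} - 24\right) 38 = \left(- \frac{61}{3}\right) 38 = - \frac{2318}{3}$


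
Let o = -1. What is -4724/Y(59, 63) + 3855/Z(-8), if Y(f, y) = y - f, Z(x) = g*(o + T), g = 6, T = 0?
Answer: -3647/2 ≈ -1823.5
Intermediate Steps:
Z(x) = -6 (Z(x) = 6*(-1 + 0) = 6*(-1) = -6)
-4724/Y(59, 63) + 3855/Z(-8) = -4724/(63 - 1*59) + 3855/(-6) = -4724/(63 - 59) + 3855*(-⅙) = -4724/4 - 1285/2 = -4724*¼ - 1285/2 = -1181 - 1285/2 = -3647/2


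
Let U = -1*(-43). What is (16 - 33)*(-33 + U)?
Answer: -170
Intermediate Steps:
U = 43
(16 - 33)*(-33 + U) = (16 - 33)*(-33 + 43) = -17*10 = -170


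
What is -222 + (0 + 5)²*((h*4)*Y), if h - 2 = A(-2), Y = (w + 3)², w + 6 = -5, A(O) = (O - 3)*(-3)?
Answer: 108578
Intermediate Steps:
A(O) = 9 - 3*O (A(O) = (-3 + O)*(-3) = 9 - 3*O)
w = -11 (w = -6 - 5 = -11)
Y = 64 (Y = (-11 + 3)² = (-8)² = 64)
h = 17 (h = 2 + (9 - 3*(-2)) = 2 + (9 + 6) = 2 + 15 = 17)
-222 + (0 + 5)²*((h*4)*Y) = -222 + (0 + 5)²*((17*4)*64) = -222 + 5²*(68*64) = -222 + 25*4352 = -222 + 108800 = 108578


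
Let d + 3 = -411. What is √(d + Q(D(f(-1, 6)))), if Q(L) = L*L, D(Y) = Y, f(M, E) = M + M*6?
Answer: I*√365 ≈ 19.105*I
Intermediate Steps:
f(M, E) = 7*M (f(M, E) = M + 6*M = 7*M)
Q(L) = L²
d = -414 (d = -3 - 411 = -414)
√(d + Q(D(f(-1, 6)))) = √(-414 + (7*(-1))²) = √(-414 + (-7)²) = √(-414 + 49) = √(-365) = I*√365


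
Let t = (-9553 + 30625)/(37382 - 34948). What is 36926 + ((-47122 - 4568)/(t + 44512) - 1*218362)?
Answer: -983056294177/5418164 ≈ -1.8144e+5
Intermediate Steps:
t = 10536/1217 (t = 21072/2434 = 21072*(1/2434) = 10536/1217 ≈ 8.6573)
36926 + ((-47122 - 4568)/(t + 44512) - 1*218362) = 36926 + ((-47122 - 4568)/(10536/1217 + 44512) - 1*218362) = 36926 + (-51690/54181640/1217 - 218362) = 36926 + (-51690*1217/54181640 - 218362) = 36926 + (-6290673/5418164 - 218362) = 36926 - 1183127418041/5418164 = -983056294177/5418164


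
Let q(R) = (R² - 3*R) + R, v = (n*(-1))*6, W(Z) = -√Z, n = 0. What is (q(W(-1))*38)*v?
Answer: 0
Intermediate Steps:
v = 0 (v = (0*(-1))*6 = 0*6 = 0)
q(R) = R² - 2*R
(q(W(-1))*38)*v = (((-√(-1))*(-2 - √(-1)))*38)*0 = (((-I)*(-2 - I))*38)*0 = (-I*(-2 - I)*38)*0 = -38*I*(-2 - I)*0 = 0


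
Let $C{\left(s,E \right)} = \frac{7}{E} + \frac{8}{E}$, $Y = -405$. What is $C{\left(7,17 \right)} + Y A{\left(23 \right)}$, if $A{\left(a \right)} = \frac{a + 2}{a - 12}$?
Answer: $- \frac{171960}{187} \approx -919.57$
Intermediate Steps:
$A{\left(a \right)} = \frac{2 + a}{-12 + a}$
$C{\left(s,E \right)} = \frac{15}{E}$
$C{\left(7,17 \right)} + Y A{\left(23 \right)} = \frac{15}{17} - 405 \frac{2 + 23}{-12 + 23} = 15 \cdot \frac{1}{17} - 405 \cdot \frac{1}{11} \cdot 25 = \frac{15}{17} - 405 \cdot \frac{1}{11} \cdot 25 = \frac{15}{17} - \frac{10125}{11} = - \frac{171960}{187}$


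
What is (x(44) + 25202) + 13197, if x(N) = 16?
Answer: 38415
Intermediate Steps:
(x(44) + 25202) + 13197 = (16 + 25202) + 13197 = 25218 + 13197 = 38415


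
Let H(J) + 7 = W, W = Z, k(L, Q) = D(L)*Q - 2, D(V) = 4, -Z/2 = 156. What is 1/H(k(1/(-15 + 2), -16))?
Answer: -1/319 ≈ -0.0031348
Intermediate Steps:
Z = -312 (Z = -2*156 = -312)
k(L, Q) = -2 + 4*Q (k(L, Q) = 4*Q - 2 = -2 + 4*Q)
W = -312
H(J) = -319 (H(J) = -7 - 312 = -319)
1/H(k(1/(-15 + 2), -16)) = 1/(-319) = -1/319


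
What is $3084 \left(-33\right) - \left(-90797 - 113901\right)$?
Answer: $102926$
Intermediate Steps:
$3084 \left(-33\right) - \left(-90797 - 113901\right) = -101772 - \left(-90797 - 113901\right) = -101772 - -204698 = -101772 + 204698 = 102926$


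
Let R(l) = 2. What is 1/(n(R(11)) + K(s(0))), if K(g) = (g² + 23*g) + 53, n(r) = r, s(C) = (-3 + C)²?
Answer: 1/343 ≈ 0.0029155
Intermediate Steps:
K(g) = 53 + g² + 23*g
1/(n(R(11)) + K(s(0))) = 1/(2 + (53 + ((-3 + 0)²)² + 23*(-3 + 0)²)) = 1/(2 + (53 + ((-3)²)² + 23*(-3)²)) = 1/(2 + (53 + 9² + 23*9)) = 1/(2 + (53 + 81 + 207)) = 1/(2 + 341) = 1/343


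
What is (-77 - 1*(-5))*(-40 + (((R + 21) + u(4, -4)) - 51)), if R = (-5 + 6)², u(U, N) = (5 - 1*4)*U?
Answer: 4680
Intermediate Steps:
u(U, N) = U (u(U, N) = (5 - 4)*U = 1*U = U)
R = 1 (R = 1² = 1)
(-77 - 1*(-5))*(-40 + (((R + 21) + u(4, -4)) - 51)) = (-77 - 1*(-5))*(-40 + (((1 + 21) + 4) - 51)) = (-77 + 5)*(-40 + ((22 + 4) - 51)) = -72*(-40 + (26 - 51)) = -72*(-40 - 25) = -72*(-65) = 4680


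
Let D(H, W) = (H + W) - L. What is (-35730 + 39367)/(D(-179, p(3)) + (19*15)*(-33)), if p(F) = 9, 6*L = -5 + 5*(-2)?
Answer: -7274/19145 ≈ -0.37994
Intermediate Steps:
L = -5/2 (L = (-5 + 5*(-2))/6 = (-5 - 10)/6 = (⅙)*(-15) = -5/2 ≈ -2.5000)
D(H, W) = 5/2 + H + W (D(H, W) = (H + W) - 1*(-5/2) = (H + W) + 5/2 = 5/2 + H + W)
(-35730 + 39367)/(D(-179, p(3)) + (19*15)*(-33)) = (-35730 + 39367)/((5/2 - 179 + 9) + (19*15)*(-33)) = 3637/(-335/2 + 285*(-33)) = 3637/(-335/2 - 9405) = 3637/(-19145/2) = 3637*(-2/19145) = -7274/19145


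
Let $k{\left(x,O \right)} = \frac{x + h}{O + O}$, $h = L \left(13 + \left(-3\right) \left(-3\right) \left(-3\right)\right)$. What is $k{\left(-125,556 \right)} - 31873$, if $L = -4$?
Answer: $- \frac{35442845}{1112} \approx -31873.0$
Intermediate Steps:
$h = 56$ ($h = - 4 \left(13 + \left(-3\right) \left(-3\right) \left(-3\right)\right) = - 4 \left(13 + 9 \left(-3\right)\right) = - 4 \left(13 - 27\right) = \left(-4\right) \left(-14\right) = 56$)
$k{\left(x,O \right)} = \frac{56 + x}{2 O}$ ($k{\left(x,O \right)} = \frac{x + 56}{O + O} = \frac{56 + x}{2 O}$)
$k{\left(-125,556 \right)} - 31873 = \frac{56 - 125}{2 \cdot 556} - 31873 = \frac{1}{2} \cdot \frac{1}{556} \left(-69\right) - 31873 = - \frac{69}{1112} - 31873 = - \frac{35442845}{1112}$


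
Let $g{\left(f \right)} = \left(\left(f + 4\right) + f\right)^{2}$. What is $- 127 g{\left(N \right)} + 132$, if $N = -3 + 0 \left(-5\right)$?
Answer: $-376$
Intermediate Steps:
$N = -3$ ($N = -3 + 0 = -3$)
$g{\left(f \right)} = \left(4 + 2 f\right)^{2}$ ($g{\left(f \right)} = \left(\left(4 + f\right) + f\right)^{2} = \left(4 + 2 f\right)^{2}$)
$- 127 g{\left(N \right)} + 132 = - 127 \cdot 4 \left(2 - 3\right)^{2} + 132 = - 127 \cdot 4 \left(-1\right)^{2} + 132 = - 127 \cdot 4 \cdot 1 + 132 = \left(-127\right) 4 + 132 = -508 + 132 = -376$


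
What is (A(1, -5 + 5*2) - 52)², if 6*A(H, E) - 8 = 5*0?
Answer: 23104/9 ≈ 2567.1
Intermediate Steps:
A(H, E) = 4/3 (A(H, E) = 4/3 + (5*0)/6 = 4/3 + (⅙)*0 = 4/3 + 0 = 4/3)
(A(1, -5 + 5*2) - 52)² = (4/3 - 52)² = (-152/3)² = 23104/9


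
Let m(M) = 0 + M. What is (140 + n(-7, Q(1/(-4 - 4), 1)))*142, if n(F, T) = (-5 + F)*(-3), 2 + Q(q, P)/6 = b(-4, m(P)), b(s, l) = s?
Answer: 24992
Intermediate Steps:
m(M) = M
Q(q, P) = -36 (Q(q, P) = -12 + 6*(-4) = -12 - 24 = -36)
n(F, T) = 15 - 3*F
(140 + n(-7, Q(1/(-4 - 4), 1)))*142 = (140 + (15 - 3*(-7)))*142 = (140 + (15 + 21))*142 = (140 + 36)*142 = 176*142 = 24992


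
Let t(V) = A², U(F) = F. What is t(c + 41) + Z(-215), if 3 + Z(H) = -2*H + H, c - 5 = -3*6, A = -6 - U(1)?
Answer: 261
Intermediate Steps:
A = -7 (A = -6 - 1*1 = -6 - 1 = -7)
c = -13 (c = 5 - 3*6 = 5 - 18 = -13)
Z(H) = -3 - H (Z(H) = -3 + (-2*H + H) = -3 - H)
t(V) = 49 (t(V) = (-7)² = 49)
t(c + 41) + Z(-215) = 49 + (-3 - 1*(-215)) = 49 + (-3 + 215) = 49 + 212 = 261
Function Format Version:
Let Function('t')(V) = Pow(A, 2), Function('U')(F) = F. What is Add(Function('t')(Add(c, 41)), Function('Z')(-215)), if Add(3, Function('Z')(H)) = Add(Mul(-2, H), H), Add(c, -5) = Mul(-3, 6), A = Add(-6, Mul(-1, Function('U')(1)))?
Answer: 261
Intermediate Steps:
A = -7 (A = Add(-6, Mul(-1, 1)) = Add(-6, -1) = -7)
c = -13 (c = Add(5, Mul(-3, 6)) = Add(5, -18) = -13)
Function('Z')(H) = Add(-3, Mul(-1, H)) (Function('Z')(H) = Add(-3, Add(Mul(-2, H), H)) = Add(-3, Mul(-1, H)))
Function('t')(V) = 49 (Function('t')(V) = Pow(-7, 2) = 49)
Add(Function('t')(Add(c, 41)), Function('Z')(-215)) = Add(49, Add(-3, Mul(-1, -215))) = Add(49, Add(-3, 215)) = Add(49, 212) = 261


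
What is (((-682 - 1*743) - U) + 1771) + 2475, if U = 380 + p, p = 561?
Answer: 1880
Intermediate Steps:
U = 941 (U = 380 + 561 = 941)
(((-682 - 1*743) - U) + 1771) + 2475 = (((-682 - 1*743) - 1*941) + 1771) + 2475 = (((-682 - 743) - 941) + 1771) + 2475 = ((-1425 - 941) + 1771) + 2475 = (-2366 + 1771) + 2475 = -595 + 2475 = 1880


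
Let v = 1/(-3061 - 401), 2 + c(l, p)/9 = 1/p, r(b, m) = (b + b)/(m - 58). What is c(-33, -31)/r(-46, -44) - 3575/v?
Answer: 17649073983/1426 ≈ 1.2377e+7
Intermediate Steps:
r(b, m) = 2*b/(-58 + m) (r(b, m) = (2*b)/(-58 + m) = 2*b/(-58 + m))
c(l, p) = -18 + 9/p
v = -1/3462 (v = 1/(-3462) = -1/3462 ≈ -0.00028885)
c(-33, -31)/r(-46, -44) - 3575/v = (-18 + 9/(-31))/((2*(-46)/(-58 - 44))) - 3575/(-1/3462) = (-18 + 9*(-1/31))/((2*(-46)/(-102))) - 3575*(-3462) = (-18 - 9/31)/((2*(-46)*(-1/102))) + 12376650 = -567/(31*46/51) + 12376650 = -567/31*51/46 + 12376650 = -28917/1426 + 12376650 = 17649073983/1426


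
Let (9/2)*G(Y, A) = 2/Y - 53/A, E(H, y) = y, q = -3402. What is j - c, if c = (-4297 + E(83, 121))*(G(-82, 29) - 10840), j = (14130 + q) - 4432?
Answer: -1855793768/41 ≈ -4.5263e+7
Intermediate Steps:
G(Y, A) = -106/(9*A) + 4/(9*Y) (G(Y, A) = 2*(2/Y - 53/A)/9 = 2*(-53/A + 2/Y)/9 = -106/(9*A) + 4/(9*Y))
j = 6296 (j = (14130 - 3402) - 4432 = 10728 - 4432 = 6296)
c = 1856051904/41 (c = (-4297 + 121)*((-106/9/29 + (4/9)/(-82)) - 10840) = -4176*((-106/9*1/29 + (4/9)*(-1/82)) - 10840) = -4176*((-106/261 - 2/369) - 10840) = -4176*(-1468/3567 - 10840) = -4176*(-38667748/3567) = 1856051904/41 ≈ 4.5270e+7)
j - c = 6296 - 1*1856051904/41 = 6296 - 1856051904/41 = -1855793768/41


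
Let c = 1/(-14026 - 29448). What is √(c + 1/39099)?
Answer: 25*√11898529482/1699789926 ≈ 0.0016043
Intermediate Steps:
c = -1/43474 (c = 1/(-43474) = -1/43474 ≈ -2.3002e-5)
√(c + 1/39099) = √(-1/43474 + 1/39099) = √(4375/1699789926) = 25*√11898529482/1699789926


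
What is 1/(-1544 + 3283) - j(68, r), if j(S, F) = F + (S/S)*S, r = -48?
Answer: -34779/1739 ≈ -19.999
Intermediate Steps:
j(S, F) = F + S (j(S, F) = F + 1*S = F + S)
1/(-1544 + 3283) - j(68, r) = 1/(-1544 + 3283) - (-48 + 68) = 1/1739 - 1*20 = 1/1739 - 20 = -34779/1739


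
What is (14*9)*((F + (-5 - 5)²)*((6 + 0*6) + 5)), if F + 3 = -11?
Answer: 119196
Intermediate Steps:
F = -14 (F = -3 - 11 = -14)
(14*9)*((F + (-5 - 5)²)*((6 + 0*6) + 5)) = (14*9)*((-14 + (-5 - 5)²)*((6 + 0*6) + 5)) = 126*((-14 + (-10)²)*((6 + 0) + 5)) = 126*((-14 + 100)*(6 + 5)) = 126*(86*11) = 126*946 = 119196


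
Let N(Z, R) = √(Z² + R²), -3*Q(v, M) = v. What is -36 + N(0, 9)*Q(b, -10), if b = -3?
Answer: -27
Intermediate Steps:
Q(v, M) = -v/3
N(Z, R) = √(R² + Z²)
-36 + N(0, 9)*Q(b, -10) = -36 + √(9² + 0²)*(-⅓*(-3)) = -36 + √(81 + 0)*1 = -36 + √81*1 = -36 + 9*1 = -36 + 9 = -27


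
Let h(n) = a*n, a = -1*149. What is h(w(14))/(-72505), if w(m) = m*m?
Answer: 29204/72505 ≈ 0.40279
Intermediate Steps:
w(m) = m**2
a = -149
h(n) = -149*n
h(w(14))/(-72505) = -149*14**2/(-72505) = -149*196*(-1/72505) = -29204*(-1/72505) = 29204/72505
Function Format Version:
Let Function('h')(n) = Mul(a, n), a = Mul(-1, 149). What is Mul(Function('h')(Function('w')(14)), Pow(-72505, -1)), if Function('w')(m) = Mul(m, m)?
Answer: Rational(29204, 72505) ≈ 0.40279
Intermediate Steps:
Function('w')(m) = Pow(m, 2)
a = -149
Function('h')(n) = Mul(-149, n)
Mul(Function('h')(Function('w')(14)), Pow(-72505, -1)) = Mul(Mul(-149, Pow(14, 2)), Pow(-72505, -1)) = Mul(Mul(-149, 196), Rational(-1, 72505)) = Mul(-29204, Rational(-1, 72505)) = Rational(29204, 72505)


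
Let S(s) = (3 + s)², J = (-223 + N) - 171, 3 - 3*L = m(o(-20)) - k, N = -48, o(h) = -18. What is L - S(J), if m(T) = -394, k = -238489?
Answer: -272085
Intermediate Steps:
L = -79364 (L = 1 - (-394 - 1*(-238489))/3 = 1 - (-394 + 238489)/3 = 1 - ⅓*238095 = 1 - 79365 = -79364)
J = -442 (J = (-223 - 48) - 171 = -271 - 171 = -442)
L - S(J) = -79364 - (3 - 442)² = -79364 - 1*(-439)² = -79364 - 1*192721 = -79364 - 192721 = -272085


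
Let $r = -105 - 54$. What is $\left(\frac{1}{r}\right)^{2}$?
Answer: $\frac{1}{25281} \approx 3.9555 \cdot 10^{-5}$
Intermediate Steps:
$r = -159$ ($r = -105 - 54 = -159$)
$\left(\frac{1}{r}\right)^{2} = \left(\frac{1}{-159}\right)^{2} = \left(- \frac{1}{159}\right)^{2} = \frac{1}{25281}$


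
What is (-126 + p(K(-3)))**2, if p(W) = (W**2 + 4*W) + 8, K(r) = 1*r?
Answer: 14641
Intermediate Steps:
K(r) = r
p(W) = 8 + W**2 + 4*W
(-126 + p(K(-3)))**2 = (-126 + (8 + (-3)**2 + 4*(-3)))**2 = (-126 + (8 + 9 - 12))**2 = (-126 + 5)**2 = (-121)**2 = 14641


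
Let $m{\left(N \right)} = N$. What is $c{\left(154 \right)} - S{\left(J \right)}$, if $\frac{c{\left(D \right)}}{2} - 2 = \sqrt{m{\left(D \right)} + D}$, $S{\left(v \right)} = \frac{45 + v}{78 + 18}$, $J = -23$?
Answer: $\frac{181}{48} + 4 \sqrt{77} \approx 38.871$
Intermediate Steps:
$S{\left(v \right)} = \frac{15}{32} + \frac{v}{96}$ ($S{\left(v \right)} = \frac{45 + v}{96} = \left(45 + v\right) \frac{1}{96} = \frac{15}{32} + \frac{v}{96}$)
$c{\left(D \right)} = 4 + 2 \sqrt{2} \sqrt{D}$ ($c{\left(D \right)} = 4 + 2 \sqrt{D + D} = 4 + 2 \sqrt{2 D} = 4 + 2 \sqrt{2} \sqrt{D}$)
$c{\left(154 \right)} - S{\left(J \right)} = \left(4 + 2 \sqrt{2} \sqrt{154}\right) - \left(\frac{15}{32} + \frac{1}{96} \left(-23\right)\right) = \left(4 + 4 \sqrt{77}\right) - \left(\frac{15}{32} - \frac{23}{96}\right) = \left(4 + 4 \sqrt{77}\right) - \frac{11}{48} = \frac{181}{48} + 4 \sqrt{77}$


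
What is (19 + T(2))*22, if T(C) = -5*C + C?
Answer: 242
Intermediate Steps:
T(C) = -4*C
(19 + T(2))*22 = (19 - 4*2)*22 = (19 - 8)*22 = 11*22 = 242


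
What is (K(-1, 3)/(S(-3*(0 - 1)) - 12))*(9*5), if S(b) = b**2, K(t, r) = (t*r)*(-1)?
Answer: -45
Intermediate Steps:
K(t, r) = -r*t (K(t, r) = (r*t)*(-1) = -r*t)
(K(-1, 3)/(S(-3*(0 - 1)) - 12))*(9*5) = ((-1*3*(-1))/((-3*(0 - 1))**2 - 12))*(9*5) = (3/((-3*(-1))**2 - 12))*45 = (3/(3**2 - 12))*45 = (3/(9 - 12))*45 = (3/(-3))*45 = -1/3*3*45 = -1*45 = -45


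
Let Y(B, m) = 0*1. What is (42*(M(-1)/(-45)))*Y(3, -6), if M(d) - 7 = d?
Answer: 0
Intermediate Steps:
M(d) = 7 + d
Y(B, m) = 0
(42*(M(-1)/(-45)))*Y(3, -6) = (42*((7 - 1)/(-45)))*0 = (42*(6*(-1/45)))*0 = (42*(-2/15))*0 = -28/5*0 = 0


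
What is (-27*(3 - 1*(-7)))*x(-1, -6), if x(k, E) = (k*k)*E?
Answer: 1620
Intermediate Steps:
x(k, E) = E*k**2 (x(k, E) = k**2*E = E*k**2)
(-27*(3 - 1*(-7)))*x(-1, -6) = (-27*(3 - 1*(-7)))*(-6*(-1)**2) = (-27*(3 + 7))*(-6*1) = -27*10*(-6) = -270*(-6) = 1620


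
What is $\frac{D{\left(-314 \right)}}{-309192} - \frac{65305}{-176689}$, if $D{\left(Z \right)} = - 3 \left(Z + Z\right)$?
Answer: $\frac{1654908457}{4552568774} \approx 0.36351$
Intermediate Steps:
$D{\left(Z \right)} = - 6 Z$ ($D{\left(Z \right)} = - 3 \cdot 2 Z = - 6 Z$)
$\frac{D{\left(-314 \right)}}{-309192} - \frac{65305}{-176689} = \frac{\left(-6\right) \left(-314\right)}{-309192} - \frac{65305}{-176689} = 1884 \left(- \frac{1}{309192}\right) - - \frac{65305}{176689} = - \frac{157}{25766} + \frac{65305}{176689} = \frac{1654908457}{4552568774}$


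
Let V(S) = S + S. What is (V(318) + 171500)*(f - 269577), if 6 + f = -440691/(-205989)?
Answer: -187428062357056/4039 ≈ -4.6405e+10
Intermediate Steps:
V(S) = 2*S
f = -15593/4039 (f = -6 - 440691/(-205989) = -6 - 440691*(-1/205989) = -6 + 8641/4039 = -15593/4039 ≈ -3.8606)
(V(318) + 171500)*(f - 269577) = (2*318 + 171500)*(-15593/4039 - 269577) = (636 + 171500)*(-1088837096/4039) = 172136*(-1088837096/4039) = -187428062357056/4039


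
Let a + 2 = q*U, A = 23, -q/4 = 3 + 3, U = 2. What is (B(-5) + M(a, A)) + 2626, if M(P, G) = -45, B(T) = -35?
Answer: 2546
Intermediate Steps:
q = -24 (q = -4*(3 + 3) = -4*6 = -24)
a = -50 (a = -2 - 24*2 = -2 - 48 = -50)
(B(-5) + M(a, A)) + 2626 = (-35 - 45) + 2626 = -80 + 2626 = 2546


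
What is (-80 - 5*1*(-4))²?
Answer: 3600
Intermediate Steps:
(-80 - 5*1*(-4))² = (-80 - 5*(-4))² = (-80 + 20)² = (-60)² = 3600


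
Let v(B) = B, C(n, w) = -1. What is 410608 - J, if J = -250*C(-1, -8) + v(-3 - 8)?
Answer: 410369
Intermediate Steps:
J = 239 (J = -250*(-1) + (-3 - 8) = 250 - 11 = 239)
410608 - J = 410608 - 1*239 = 410608 - 239 = 410369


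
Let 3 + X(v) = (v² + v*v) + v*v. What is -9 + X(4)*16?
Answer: 711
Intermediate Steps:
X(v) = -3 + 3*v² (X(v) = -3 + ((v² + v*v) + v*v) = -3 + ((v² + v²) + v²) = -3 + (2*v² + v²) = -3 + 3*v²)
-9 + X(4)*16 = -9 + (-3 + 3*4²)*16 = -9 + (-3 + 3*16)*16 = -9 + (-3 + 48)*16 = -9 + 45*16 = -9 + 720 = 711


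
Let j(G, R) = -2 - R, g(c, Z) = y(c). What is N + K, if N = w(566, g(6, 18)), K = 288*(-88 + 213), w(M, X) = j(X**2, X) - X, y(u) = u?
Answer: 35986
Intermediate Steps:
g(c, Z) = c
w(M, X) = -2 - 2*X (w(M, X) = (-2 - X) - X = -2 - 2*X)
K = 36000 (K = 288*125 = 36000)
N = -14 (N = -2 - 2*6 = -2 - 12 = -14)
N + K = -14 + 36000 = 35986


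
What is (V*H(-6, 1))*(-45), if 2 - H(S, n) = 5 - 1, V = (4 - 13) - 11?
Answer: -1800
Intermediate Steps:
V = -20 (V = -9 - 11 = -20)
H(S, n) = -2 (H(S, n) = 2 - (5 - 1) = 2 - 1*4 = 2 - 4 = -2)
(V*H(-6, 1))*(-45) = -20*(-2)*(-45) = 40*(-45) = -1800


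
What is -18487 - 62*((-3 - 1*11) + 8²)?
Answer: -21587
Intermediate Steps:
-18487 - 62*((-3 - 1*11) + 8²) = -18487 - 62*((-3 - 11) + 64) = -18487 - 62*(-14 + 64) = -18487 - 62*50 = -18487 - 3100 = -21587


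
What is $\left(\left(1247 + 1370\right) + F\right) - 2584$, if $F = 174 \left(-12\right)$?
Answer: $-2055$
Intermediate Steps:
$F = -2088$
$\left(\left(1247 + 1370\right) + F\right) - 2584 = \left(\left(1247 + 1370\right) - 2088\right) - 2584 = \left(2617 - 2088\right) - 2584 = 529 - 2584 = -2055$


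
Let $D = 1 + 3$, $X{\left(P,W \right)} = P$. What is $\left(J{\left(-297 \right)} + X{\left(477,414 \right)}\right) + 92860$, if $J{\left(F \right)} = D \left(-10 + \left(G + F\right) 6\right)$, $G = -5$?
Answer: $86049$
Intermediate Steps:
$D = 4$
$J{\left(F \right)} = -160 + 24 F$ ($J{\left(F \right)} = 4 \left(-10 + \left(-5 + F\right) 6\right) = 4 \left(-10 + \left(-30 + 6 F\right)\right) = 4 \left(-40 + 6 F\right) = -160 + 24 F$)
$\left(J{\left(-297 \right)} + X{\left(477,414 \right)}\right) + 92860 = \left(\left(-160 + 24 \left(-297\right)\right) + 477\right) + 92860 = \left(\left(-160 - 7128\right) + 477\right) + 92860 = \left(-7288 + 477\right) + 92860 = -6811 + 92860 = 86049$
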